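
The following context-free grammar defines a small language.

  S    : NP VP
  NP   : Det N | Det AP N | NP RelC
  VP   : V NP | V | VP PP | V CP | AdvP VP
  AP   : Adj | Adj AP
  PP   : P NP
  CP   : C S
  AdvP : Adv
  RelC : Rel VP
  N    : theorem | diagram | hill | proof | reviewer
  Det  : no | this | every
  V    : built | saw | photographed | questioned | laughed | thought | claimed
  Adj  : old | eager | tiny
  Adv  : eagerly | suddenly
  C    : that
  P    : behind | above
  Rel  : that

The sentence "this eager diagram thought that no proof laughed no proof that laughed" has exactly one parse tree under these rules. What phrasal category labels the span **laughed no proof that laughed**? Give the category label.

VP

[S [NP [Det this] [AP [Adj eager]] [N diagram]] [VP [V thought] [CP [C that] [S [NP [Det no] [N proof]] [VP [V laughed] [NP [NP [Det no] [N proof]] [RelC [Rel that] [VP [V laughed]]]]]]]]]
The span 'laughed no proof that laughed' is the VP node built by VP → V NP.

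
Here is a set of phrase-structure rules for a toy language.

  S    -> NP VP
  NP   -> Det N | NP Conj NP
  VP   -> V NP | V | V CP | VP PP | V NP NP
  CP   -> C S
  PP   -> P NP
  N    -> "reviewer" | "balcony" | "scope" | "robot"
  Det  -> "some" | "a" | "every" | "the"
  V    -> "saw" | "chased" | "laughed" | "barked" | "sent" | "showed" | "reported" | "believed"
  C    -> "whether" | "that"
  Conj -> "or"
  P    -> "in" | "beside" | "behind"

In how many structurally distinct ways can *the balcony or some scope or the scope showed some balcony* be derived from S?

The two bracketings:
[S [NP [NP [Det the] [N balcony]] [Conj or] [NP [NP [Det some] [N scope]] [Conj or] [NP [Det the] [N scope]]]] [VP [V showed] [NP [Det some] [N balcony]]]]
[S [NP [NP [NP [Det the] [N balcony]] [Conj or] [NP [Det some] [N scope]]] [Conj or] [NP [Det the] [N scope]]] [VP [V showed] [NP [Det some] [N balcony]]]]
The trees differ in how a recursive rule is bracketed over the same span.

2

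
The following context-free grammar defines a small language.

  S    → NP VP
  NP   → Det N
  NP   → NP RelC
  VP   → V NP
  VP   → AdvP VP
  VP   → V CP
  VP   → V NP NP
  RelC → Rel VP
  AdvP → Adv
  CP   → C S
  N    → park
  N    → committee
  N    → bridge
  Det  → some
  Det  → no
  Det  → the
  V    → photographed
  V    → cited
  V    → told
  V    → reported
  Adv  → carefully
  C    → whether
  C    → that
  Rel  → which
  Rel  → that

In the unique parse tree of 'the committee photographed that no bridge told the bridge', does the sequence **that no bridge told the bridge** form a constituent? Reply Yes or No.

[S [NP [Det the] [N committee]] [VP [V photographed] [CP [C that] [S [NP [Det no] [N bridge]] [VP [V told] [NP [Det the] [N bridge]]]]]]]
The words 'that no bridge told the bridge' are exhaustively dominated by a single CP node (built by CP → C S), so they form a constituent.

Yes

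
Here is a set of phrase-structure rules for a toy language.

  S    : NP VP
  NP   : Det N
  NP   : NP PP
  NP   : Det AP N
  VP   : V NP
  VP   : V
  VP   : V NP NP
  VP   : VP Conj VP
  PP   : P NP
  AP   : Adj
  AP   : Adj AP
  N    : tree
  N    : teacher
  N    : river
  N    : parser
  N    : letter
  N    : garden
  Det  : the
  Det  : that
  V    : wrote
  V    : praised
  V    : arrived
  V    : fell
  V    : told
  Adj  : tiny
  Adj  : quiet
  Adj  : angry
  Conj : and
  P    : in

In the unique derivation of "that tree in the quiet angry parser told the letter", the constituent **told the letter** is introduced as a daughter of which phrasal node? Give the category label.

S

[S [NP [NP [Det that] [N tree]] [PP [P in] [NP [Det the] [AP [Adj quiet] [AP [Adj angry]]] [N parser]]]] [VP [V told] [NP [Det the] [N letter]]]]
The span 'told the letter' is the VP node built by VP → V NP.
Its mother is the S built by S → NP VP.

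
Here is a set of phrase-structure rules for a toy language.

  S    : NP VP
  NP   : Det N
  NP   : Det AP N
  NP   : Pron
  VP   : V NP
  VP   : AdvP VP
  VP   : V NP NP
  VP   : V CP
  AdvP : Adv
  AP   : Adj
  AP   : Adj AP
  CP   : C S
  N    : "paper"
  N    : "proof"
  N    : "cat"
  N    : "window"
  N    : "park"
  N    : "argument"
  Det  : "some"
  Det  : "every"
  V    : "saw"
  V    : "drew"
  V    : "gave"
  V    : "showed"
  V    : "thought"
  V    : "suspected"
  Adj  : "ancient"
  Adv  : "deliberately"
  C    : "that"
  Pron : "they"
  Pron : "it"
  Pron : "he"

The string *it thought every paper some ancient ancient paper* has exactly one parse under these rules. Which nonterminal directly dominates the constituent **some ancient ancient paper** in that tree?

VP

[S [NP [Pron it]] [VP [V thought] [NP [Det every] [N paper]] [NP [Det some] [AP [Adj ancient] [AP [Adj ancient]]] [N paper]]]]
The span 'some ancient ancient paper' is the NP node built by NP → Det AP N.
Its mother is the VP built by VP → V NP NP.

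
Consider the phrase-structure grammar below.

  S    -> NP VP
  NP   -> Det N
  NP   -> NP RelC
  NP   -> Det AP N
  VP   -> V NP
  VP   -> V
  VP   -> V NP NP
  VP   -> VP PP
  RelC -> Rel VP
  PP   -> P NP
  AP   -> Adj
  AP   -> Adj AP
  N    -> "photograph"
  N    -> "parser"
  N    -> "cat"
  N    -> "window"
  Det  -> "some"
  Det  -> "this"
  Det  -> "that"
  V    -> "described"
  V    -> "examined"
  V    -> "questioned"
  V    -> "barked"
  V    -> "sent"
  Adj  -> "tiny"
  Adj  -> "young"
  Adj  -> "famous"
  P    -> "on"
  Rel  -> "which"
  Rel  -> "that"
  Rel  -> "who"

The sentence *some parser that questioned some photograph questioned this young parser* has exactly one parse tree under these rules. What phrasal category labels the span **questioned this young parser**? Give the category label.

[S [NP [NP [Det some] [N parser]] [RelC [Rel that] [VP [V questioned] [NP [Det some] [N photograph]]]]] [VP [V questioned] [NP [Det this] [AP [Adj young]] [N parser]]]]
The span 'questioned this young parser' is the VP node built by VP → V NP.

VP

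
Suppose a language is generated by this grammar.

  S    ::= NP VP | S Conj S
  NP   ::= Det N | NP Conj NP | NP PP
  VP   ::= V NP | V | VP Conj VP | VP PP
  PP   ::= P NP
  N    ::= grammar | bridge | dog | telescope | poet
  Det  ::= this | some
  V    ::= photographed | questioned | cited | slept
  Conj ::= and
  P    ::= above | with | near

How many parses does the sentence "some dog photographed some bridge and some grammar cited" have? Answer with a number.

[S [S [NP [Det some] [N dog]] [VP [V photographed] [NP [Det some] [N bridge]]]] [Conj and] [S [NP [Det some] [N grammar]] [VP [V cited]]]]
No rule offers an alternative attachment or grouping for any span, so this is the only derivation.

1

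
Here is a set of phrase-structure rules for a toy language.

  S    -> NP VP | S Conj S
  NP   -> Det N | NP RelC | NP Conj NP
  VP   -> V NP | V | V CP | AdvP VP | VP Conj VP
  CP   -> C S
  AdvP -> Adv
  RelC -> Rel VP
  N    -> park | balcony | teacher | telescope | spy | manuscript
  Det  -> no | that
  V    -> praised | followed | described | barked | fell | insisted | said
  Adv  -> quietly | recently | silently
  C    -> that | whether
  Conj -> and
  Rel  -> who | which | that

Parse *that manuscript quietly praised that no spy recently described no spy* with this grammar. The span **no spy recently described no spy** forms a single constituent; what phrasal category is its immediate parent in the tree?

CP

S
  NP
    Det: that
    N: manuscript
  VP
    AdvP
      Adv: quietly
    VP
      V: praised
      CP
        C: that
        S
          NP
            Det: no
            N: spy
          VP
            AdvP
              Adv: recently
            VP
              V: described
              NP
                Det: no
                N: spy
The span 'no spy recently described no spy' is the S node built by S → NP VP.
Its mother is the CP built by CP → C S.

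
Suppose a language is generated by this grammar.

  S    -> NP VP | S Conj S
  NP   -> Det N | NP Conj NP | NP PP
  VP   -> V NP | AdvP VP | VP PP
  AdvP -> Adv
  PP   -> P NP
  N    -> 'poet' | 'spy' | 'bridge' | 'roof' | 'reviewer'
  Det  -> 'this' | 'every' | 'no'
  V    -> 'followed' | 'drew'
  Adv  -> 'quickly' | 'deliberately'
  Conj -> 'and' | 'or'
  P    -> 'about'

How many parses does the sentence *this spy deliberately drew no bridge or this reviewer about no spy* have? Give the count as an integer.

4

Two of the 4 distinct bracketings:
[S [NP [Det this] [N spy]] [VP [AdvP [Adv deliberately]] [VP [V drew] [NP [NP [Det no] [N bridge]] [Conj or] [NP [NP [Det this] [N reviewer]] [PP [P about] [NP [Det no] [N spy]]]]]]]]
[S [NP [Det this] [N spy]] [VP [AdvP [Adv deliberately]] [VP [V drew] [NP [NP [NP [Det no] [N bridge]] [Conj or] [NP [Det this] [N reviewer]]] [PP [P about] [NP [Det no] [N spy]]]]]]]
The trees differ in how a recursive rule is bracketed over the same span.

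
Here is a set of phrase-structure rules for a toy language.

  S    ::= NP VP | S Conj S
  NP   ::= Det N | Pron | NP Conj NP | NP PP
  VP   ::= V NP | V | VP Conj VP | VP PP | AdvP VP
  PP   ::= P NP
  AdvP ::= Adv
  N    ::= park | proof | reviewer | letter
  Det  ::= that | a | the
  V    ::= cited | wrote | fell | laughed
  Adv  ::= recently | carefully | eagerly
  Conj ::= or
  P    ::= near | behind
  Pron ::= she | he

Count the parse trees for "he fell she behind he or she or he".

Two of the 7 distinct bracketings:
[S [NP [Pron he]] [VP [V fell] [NP [NP [NP [Pron she]] [PP [P behind] [NP [Pron he]]]] [Conj or] [NP [NP [Pron she]] [Conj or] [NP [Pron he]]]]]]
[S [NP [Pron he]] [VP [V fell] [NP [NP [NP [NP [Pron she]] [PP [P behind] [NP [Pron he]]]] [Conj or] [NP [Pron she]]] [Conj or] [NP [Pron he]]]]]
The trees differ in how a recursive rule is bracketed over the same span.

7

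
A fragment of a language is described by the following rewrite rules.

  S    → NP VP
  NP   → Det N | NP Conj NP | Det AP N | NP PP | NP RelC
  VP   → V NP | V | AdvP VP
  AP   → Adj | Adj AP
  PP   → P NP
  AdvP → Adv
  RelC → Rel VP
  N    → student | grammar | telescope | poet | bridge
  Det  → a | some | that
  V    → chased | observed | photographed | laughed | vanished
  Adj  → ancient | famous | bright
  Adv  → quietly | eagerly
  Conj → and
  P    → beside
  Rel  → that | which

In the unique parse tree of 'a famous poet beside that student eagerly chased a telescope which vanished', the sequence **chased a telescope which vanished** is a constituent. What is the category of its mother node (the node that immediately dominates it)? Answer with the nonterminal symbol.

VP

[S [NP [NP [Det a] [AP [Adj famous]] [N poet]] [PP [P beside] [NP [Det that] [N student]]]] [VP [AdvP [Adv eagerly]] [VP [V chased] [NP [NP [Det a] [N telescope]] [RelC [Rel which] [VP [V vanished]]]]]]]
The span 'chased a telescope which vanished' is the VP node built by VP → V NP.
Its mother is the VP built by VP → AdvP VP.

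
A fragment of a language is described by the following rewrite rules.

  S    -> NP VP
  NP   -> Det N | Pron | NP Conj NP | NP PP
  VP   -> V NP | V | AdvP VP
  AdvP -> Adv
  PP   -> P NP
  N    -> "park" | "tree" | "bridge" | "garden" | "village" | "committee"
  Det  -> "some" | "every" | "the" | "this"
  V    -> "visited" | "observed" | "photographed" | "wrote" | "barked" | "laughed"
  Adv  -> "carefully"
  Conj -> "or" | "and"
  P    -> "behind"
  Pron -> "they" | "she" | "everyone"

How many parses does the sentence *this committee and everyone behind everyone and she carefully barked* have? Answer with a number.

Two of the 5 distinct bracketings:
[S [NP [NP [Det this] [N committee]] [Conj and] [NP [NP [NP [Pron everyone]] [PP [P behind] [NP [Pron everyone]]]] [Conj and] [NP [Pron she]]]] [VP [AdvP [Adv carefully]] [VP [V barked]]]]
[S [NP [NP [Det this] [N committee]] [Conj and] [NP [NP [Pron everyone]] [PP [P behind] [NP [NP [Pron everyone]] [Conj and] [NP [Pron she]]]]]] [VP [AdvP [Adv carefully]] [VP [V barked]]]]
The trees differ in how a recursive rule is bracketed over the same span.

5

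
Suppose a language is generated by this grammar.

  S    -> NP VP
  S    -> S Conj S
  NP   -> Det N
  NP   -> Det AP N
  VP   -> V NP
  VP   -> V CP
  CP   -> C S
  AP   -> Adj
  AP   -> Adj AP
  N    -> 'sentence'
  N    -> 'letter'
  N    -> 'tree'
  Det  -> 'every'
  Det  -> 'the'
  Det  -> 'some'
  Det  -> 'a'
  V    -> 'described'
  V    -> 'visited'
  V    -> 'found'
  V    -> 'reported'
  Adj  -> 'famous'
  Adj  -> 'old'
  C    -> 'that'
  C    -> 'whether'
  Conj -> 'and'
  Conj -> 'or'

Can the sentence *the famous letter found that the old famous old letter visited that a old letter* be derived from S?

For S → NP VP, the only prefix that parses as NP is 'the famous letter', but the remainder 'found that the old famous old letter visited that a old letter' is not a VP under these rules. The alternative S rule S → S Conj S likewise has no satisfying split.

Ungrammatical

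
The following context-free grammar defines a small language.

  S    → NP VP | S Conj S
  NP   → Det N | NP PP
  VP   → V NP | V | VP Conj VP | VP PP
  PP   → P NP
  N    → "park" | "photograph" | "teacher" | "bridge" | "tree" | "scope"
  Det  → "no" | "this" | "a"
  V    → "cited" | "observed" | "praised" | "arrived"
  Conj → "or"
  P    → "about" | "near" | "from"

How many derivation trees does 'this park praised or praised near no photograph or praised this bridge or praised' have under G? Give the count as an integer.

Two of the 7 distinct bracketings:
[S [NP [Det this] [N park]] [VP [VP [V praised]] [Conj or] [VP [VP [VP [V praised]] [PP [P near] [NP [Det no] [N photograph]]]] [Conj or] [VP [VP [V praised] [NP [Det this] [N bridge]]] [Conj or] [VP [V praised]]]]]]
[S [NP [Det this] [N park]] [VP [VP [V praised]] [Conj or] [VP [VP [VP [VP [V praised]] [PP [P near] [NP [Det no] [N photograph]]]] [Conj or] [VP [V praised] [NP [Det this] [N bridge]]]] [Conj or] [VP [V praised]]]]]
The trees differ in how a recursive rule is bracketed over the same span.

7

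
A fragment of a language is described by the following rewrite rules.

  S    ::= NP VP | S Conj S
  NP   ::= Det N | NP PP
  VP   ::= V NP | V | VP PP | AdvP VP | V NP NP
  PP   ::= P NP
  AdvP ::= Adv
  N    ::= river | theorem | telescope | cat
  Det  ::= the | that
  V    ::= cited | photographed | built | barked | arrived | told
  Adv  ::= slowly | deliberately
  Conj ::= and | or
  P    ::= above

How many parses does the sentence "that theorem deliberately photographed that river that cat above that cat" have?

3

Two of the 3 distinct bracketings:
[S [NP [Det that] [N theorem]] [VP [VP [AdvP [Adv deliberately]] [VP [V photographed] [NP [Det that] [N river]] [NP [Det that] [N cat]]]] [PP [P above] [NP [Det that] [N cat]]]]]
[S [NP [Det that] [N theorem]] [VP [AdvP [Adv deliberately]] [VP [VP [V photographed] [NP [Det that] [N river]] [NP [Det that] [N cat]]] [PP [P above] [NP [Det that] [N cat]]]]]]
The trees differ in how a recursive rule is bracketed over the same span.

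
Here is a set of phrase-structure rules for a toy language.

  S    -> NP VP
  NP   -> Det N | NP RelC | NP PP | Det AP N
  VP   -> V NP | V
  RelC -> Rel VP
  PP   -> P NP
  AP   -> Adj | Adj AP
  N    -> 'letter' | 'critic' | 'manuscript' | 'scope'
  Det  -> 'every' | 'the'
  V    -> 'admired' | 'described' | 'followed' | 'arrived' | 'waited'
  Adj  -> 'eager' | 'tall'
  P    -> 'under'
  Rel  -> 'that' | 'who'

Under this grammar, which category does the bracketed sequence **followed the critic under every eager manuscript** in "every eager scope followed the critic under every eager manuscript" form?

VP

[S [NP [Det every] [AP [Adj eager]] [N scope]] [VP [V followed] [NP [NP [Det the] [N critic]] [PP [P under] [NP [Det every] [AP [Adj eager]] [N manuscript]]]]]]
The span 'followed the critic under every eager manuscript' is the VP node built by VP → V NP.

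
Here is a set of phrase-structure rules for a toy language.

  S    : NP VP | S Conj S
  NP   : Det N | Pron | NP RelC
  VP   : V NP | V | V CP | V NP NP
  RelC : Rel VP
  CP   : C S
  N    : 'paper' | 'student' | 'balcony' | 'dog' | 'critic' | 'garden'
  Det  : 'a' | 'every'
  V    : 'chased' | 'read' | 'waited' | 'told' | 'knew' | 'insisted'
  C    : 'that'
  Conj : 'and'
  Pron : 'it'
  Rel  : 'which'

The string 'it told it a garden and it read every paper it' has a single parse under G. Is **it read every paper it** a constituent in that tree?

[S [S [NP [Pron it]] [VP [V told] [NP [Pron it]] [NP [Det a] [N garden]]]] [Conj and] [S [NP [Pron it]] [VP [V read] [NP [Det every] [N paper]] [NP [Pron it]]]]]
The words 'it read every paper it' are exhaustively dominated by a single S node (built by S → NP VP), so they form a constituent.

Yes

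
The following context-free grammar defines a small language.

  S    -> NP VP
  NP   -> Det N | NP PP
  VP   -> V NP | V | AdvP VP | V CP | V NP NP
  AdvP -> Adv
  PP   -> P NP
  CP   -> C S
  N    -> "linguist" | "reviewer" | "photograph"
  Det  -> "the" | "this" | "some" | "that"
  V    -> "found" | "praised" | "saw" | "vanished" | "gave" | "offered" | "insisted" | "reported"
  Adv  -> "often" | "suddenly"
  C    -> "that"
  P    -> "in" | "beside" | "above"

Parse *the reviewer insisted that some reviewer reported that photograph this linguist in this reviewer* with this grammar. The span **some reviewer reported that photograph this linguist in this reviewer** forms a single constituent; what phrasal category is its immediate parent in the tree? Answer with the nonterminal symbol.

S
  NP
    Det: the
    N: reviewer
  VP
    V: insisted
    CP
      C: that
      S
        NP
          Det: some
          N: reviewer
        VP
          V: reported
          NP
            Det: that
            N: photograph
          NP
            NP
              Det: this
              N: linguist
            PP
              P: in
              NP
                Det: this
                N: reviewer
The span 'some reviewer reported that photograph this linguist in this reviewer' is the S node built by S → NP VP.
Its mother is the CP built by CP → C S.

CP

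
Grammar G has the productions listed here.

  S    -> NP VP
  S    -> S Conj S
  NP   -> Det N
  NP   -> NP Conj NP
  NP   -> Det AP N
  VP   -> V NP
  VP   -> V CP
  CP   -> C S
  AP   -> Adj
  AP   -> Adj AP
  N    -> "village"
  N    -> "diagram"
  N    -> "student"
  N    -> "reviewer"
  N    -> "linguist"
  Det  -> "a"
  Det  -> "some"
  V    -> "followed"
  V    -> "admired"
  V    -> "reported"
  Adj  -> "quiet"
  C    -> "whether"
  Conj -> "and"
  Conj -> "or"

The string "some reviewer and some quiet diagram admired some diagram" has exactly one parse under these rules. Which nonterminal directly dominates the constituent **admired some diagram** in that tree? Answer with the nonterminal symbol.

S
  NP
    NP
      Det: some
      N: reviewer
    Conj: and
    NP
      Det: some
      AP
        Adj: quiet
      N: diagram
  VP
    V: admired
    NP
      Det: some
      N: diagram
The span 'admired some diagram' is the VP node built by VP → V NP.
Its mother is the S built by S → NP VP.

S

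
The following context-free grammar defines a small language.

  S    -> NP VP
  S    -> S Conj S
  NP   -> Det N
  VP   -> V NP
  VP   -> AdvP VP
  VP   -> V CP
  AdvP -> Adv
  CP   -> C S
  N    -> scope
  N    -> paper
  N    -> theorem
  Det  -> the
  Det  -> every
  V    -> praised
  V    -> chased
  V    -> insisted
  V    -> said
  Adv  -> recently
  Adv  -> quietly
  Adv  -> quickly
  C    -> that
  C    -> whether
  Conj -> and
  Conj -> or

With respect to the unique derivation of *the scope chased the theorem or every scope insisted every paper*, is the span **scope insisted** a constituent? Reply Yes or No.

No

[S [S [NP [Det the] [N scope]] [VP [V chased] [NP [Det the] [N theorem]]]] [Conj or] [S [NP [Det every] [N scope]] [VP [V insisted] [NP [Det every] [N paper]]]]]
The smallest constituent containing 'scope insisted' is the S spanning 'every scope insisted every paper'; no single node in the tree dominates exactly the given words.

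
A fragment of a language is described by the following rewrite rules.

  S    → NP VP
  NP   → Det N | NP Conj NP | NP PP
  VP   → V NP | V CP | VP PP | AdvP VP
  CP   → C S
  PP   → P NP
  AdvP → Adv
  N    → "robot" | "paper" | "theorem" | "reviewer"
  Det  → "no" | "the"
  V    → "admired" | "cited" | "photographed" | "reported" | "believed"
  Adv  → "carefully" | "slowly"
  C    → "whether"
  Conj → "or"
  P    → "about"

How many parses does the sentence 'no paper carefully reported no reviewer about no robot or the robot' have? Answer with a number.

Two of the 4 distinct bracketings:
[S [NP [Det no] [N paper]] [VP [VP [AdvP [Adv carefully]] [VP [V reported] [NP [Det no] [N reviewer]]]] [PP [P about] [NP [NP [Det no] [N robot]] [Conj or] [NP [Det the] [N robot]]]]]]
[S [NP [Det no] [N paper]] [VP [AdvP [Adv carefully]] [VP [V reported] [NP [NP [NP [Det no] [N reviewer]] [PP [P about] [NP [Det no] [N robot]]]] [Conj or] [NP [Det the] [N robot]]]]]]
The difference turns on whether NP → NP PP is used at the relevant span, versus an alternative expansion of NP.

4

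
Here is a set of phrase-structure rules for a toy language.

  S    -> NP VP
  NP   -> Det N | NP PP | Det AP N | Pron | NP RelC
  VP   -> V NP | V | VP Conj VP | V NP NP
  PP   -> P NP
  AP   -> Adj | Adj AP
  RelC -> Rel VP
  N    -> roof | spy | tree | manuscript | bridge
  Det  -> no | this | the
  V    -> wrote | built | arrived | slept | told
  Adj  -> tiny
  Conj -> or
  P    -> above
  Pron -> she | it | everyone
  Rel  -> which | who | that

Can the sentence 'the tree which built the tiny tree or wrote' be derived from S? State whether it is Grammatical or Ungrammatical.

For S → NP VP, every NP-prefix leaves a non-VP remainder: after 'the tree' the remainder is not a VP; after 'the tree which built' the remainder is not a VP; after 'the tree which built the tiny tree' the remainder is not a VP.

Ungrammatical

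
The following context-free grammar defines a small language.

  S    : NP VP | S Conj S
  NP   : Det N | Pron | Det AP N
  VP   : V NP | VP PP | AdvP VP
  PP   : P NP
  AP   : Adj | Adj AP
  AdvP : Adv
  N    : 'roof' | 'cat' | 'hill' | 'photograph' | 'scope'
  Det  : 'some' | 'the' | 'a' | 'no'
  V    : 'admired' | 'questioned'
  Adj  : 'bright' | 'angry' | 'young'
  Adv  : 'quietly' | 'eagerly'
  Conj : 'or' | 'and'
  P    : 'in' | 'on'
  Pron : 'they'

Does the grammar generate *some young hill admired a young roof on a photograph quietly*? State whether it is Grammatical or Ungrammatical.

Ungrammatical

For S → NP VP, the only prefix that parses as NP is 'some young hill', but the remainder 'admired a young roof on a photograph quietly' is not a VP under these rules. The alternative S rule S → S Conj S likewise has no satisfying split.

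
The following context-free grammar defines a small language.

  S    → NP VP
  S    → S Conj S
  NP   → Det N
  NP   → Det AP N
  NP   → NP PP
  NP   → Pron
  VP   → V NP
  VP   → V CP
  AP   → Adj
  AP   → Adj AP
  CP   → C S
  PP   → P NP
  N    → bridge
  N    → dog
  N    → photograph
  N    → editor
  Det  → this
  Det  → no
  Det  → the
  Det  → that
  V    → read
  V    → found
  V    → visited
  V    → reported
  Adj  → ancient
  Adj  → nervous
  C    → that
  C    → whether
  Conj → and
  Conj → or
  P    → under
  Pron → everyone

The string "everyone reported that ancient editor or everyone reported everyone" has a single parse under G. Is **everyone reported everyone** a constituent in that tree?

[S [S [NP [Pron everyone]] [VP [V reported] [NP [Det that] [AP [Adj ancient]] [N editor]]]] [Conj or] [S [NP [Pron everyone]] [VP [V reported] [NP [Pron everyone]]]]]
The words 'everyone reported everyone' are exhaustively dominated by a single S node (built by S → NP VP), so they form a constituent.

Yes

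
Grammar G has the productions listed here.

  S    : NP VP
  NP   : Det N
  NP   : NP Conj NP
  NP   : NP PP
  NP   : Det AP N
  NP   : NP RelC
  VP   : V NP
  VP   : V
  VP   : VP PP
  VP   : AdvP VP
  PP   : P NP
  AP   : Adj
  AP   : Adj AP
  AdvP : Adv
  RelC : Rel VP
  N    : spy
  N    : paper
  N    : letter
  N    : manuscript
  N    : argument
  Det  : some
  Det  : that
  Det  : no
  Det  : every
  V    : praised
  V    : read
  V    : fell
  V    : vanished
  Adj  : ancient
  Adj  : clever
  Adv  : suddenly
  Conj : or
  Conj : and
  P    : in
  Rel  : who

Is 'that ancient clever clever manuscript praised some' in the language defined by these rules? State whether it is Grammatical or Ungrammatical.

Ungrammatical

For S → NP VP, the only prefix that parses as NP is 'that ancient clever clever manuscript', but the remainder 'praised some' is not a VP under these rules.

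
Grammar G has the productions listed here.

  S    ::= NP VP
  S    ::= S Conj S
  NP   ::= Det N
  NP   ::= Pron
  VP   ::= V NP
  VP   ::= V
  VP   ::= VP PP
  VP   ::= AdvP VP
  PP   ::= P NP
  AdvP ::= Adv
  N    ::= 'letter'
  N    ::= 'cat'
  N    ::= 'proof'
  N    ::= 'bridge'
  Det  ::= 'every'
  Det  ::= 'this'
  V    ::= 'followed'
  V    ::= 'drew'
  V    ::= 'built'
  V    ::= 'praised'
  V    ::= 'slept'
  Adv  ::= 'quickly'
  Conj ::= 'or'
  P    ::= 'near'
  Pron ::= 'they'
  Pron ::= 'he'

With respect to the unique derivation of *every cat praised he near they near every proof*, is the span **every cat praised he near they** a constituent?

[S [NP [Det every] [N cat]] [VP [VP [VP [V praised] [NP [Pron he]]] [PP [P near] [NP [Pron they]]]] [PP [P near] [NP [Det every] [N proof]]]]]
The smallest constituent containing 'every cat praised he near they' is the S spanning 'every cat praised he near they near every proof'; no single node in the tree dominates exactly the given words.

No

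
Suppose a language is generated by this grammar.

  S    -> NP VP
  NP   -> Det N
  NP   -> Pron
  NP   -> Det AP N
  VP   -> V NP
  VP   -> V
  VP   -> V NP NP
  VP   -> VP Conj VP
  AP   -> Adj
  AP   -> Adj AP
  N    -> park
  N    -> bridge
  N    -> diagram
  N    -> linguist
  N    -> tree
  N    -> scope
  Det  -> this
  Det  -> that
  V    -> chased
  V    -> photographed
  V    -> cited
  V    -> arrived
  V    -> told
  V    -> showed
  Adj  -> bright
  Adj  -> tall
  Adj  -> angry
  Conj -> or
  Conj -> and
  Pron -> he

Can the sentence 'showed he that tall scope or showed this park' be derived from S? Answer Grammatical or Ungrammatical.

For S → NP VP, no prefix of the string parses as an NP.

Ungrammatical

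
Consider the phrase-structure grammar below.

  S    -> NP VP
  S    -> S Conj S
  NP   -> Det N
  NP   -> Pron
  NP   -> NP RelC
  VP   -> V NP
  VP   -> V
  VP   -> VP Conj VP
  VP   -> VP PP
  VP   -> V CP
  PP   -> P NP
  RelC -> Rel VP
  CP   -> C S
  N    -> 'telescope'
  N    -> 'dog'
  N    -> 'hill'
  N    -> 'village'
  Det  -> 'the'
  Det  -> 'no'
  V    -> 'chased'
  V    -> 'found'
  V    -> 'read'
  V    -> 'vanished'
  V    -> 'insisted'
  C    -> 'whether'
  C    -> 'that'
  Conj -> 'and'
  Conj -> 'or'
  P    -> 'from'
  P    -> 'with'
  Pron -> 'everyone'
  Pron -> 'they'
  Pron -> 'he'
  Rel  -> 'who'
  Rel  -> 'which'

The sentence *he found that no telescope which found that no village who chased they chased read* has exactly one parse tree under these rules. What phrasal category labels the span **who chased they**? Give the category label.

RelC

S
  NP
    Pron: he
  VP
    V: found
    CP
      C: that
      S
        NP
          NP
            Det: no
            N: telescope
          RelC
            Rel: which
            VP
              V: found
              CP
                C: that
                S
                  NP
                    NP
                      Det: no
                      N: village
                    RelC
                      Rel: who
                      VP
                        V: chased
                        NP
                          Pron: they
                  VP
                    V: chased
        VP
          V: read
The span 'who chased they' is the RelC node built by RelC → Rel VP.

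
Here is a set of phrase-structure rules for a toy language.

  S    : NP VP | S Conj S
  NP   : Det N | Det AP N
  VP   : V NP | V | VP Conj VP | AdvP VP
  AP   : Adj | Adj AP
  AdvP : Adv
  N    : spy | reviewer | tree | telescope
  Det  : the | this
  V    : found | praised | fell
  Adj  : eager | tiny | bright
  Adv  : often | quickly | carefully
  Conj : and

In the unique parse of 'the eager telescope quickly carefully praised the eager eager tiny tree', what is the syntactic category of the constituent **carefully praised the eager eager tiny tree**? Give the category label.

VP

S
  NP
    Det: the
    AP
      Adj: eager
    N: telescope
  VP
    AdvP
      Adv: quickly
    VP
      AdvP
        Adv: carefully
      VP
        V: praised
        NP
          Det: the
          AP
            Adj: eager
            AP
              Adj: eager
              AP
                Adj: tiny
          N: tree
The span 'carefully praised the eager eager tiny tree' is the VP node built by VP → AdvP VP.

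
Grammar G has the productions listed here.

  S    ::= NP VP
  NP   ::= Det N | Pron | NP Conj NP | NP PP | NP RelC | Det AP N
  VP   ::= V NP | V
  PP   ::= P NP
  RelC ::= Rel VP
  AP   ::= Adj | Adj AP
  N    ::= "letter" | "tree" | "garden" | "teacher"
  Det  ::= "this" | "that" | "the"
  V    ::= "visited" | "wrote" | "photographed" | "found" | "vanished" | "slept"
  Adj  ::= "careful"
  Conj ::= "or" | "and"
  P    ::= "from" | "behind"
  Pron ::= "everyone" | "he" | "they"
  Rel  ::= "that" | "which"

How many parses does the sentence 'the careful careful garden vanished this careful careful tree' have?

[S [NP [Det the] [AP [Adj careful] [AP [Adj careful]]] [N garden]] [VP [V vanished] [NP [Det this] [AP [Adj careful] [AP [Adj careful]]] [N tree]]]]
No rule offers an alternative attachment or grouping for any span, so this is the only derivation.

1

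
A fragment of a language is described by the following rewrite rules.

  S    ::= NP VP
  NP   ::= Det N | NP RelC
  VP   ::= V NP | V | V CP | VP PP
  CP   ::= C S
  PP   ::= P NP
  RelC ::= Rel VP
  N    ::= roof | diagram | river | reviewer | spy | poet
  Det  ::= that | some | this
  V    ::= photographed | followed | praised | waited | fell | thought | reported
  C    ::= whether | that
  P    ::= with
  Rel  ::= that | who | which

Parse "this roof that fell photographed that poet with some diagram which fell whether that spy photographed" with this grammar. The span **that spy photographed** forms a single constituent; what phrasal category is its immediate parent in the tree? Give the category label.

CP

[S [NP [NP [Det this] [N roof]] [RelC [Rel that] [VP [V fell]]]] [VP [VP [V photographed] [NP [Det that] [N poet]]] [PP [P with] [NP [NP [Det some] [N diagram]] [RelC [Rel which] [VP [V fell] [CP [C whether] [S [NP [Det that] [N spy]] [VP [V photographed]]]]]]]]]]
The span 'that spy photographed' is the S node built by S → NP VP.
Its mother is the CP built by CP → C S.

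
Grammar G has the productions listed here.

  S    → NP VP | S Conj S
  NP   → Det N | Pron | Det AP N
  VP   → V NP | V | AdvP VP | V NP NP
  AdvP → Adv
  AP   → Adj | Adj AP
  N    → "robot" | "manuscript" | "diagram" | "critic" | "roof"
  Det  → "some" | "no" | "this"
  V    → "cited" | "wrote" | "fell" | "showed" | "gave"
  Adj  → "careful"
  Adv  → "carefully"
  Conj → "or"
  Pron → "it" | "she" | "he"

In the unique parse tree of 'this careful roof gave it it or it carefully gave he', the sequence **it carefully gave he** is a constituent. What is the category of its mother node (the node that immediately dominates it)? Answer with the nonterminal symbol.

S

S
  S
    NP
      Det: this
      AP
        Adj: careful
      N: roof
    VP
      V: gave
      NP
        Pron: it
      NP
        Pron: it
  Conj: or
  S
    NP
      Pron: it
    VP
      AdvP
        Adv: carefully
      VP
        V: gave
        NP
          Pron: he
The span 'it carefully gave he' is the S node built by S → NP VP.
Its mother is the S built by S → S Conj S.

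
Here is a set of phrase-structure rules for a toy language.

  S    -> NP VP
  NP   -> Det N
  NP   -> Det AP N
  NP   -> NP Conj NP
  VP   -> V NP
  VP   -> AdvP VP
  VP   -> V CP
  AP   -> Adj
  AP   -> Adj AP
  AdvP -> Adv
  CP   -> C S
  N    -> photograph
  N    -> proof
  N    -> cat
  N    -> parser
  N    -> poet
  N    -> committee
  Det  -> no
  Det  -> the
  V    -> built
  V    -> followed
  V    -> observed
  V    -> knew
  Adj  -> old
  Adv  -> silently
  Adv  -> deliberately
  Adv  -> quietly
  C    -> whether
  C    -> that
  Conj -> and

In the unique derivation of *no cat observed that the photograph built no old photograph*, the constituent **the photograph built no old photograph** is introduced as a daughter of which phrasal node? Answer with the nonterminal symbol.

CP

S
  NP
    Det: no
    N: cat
  VP
    V: observed
    CP
      C: that
      S
        NP
          Det: the
          N: photograph
        VP
          V: built
          NP
            Det: no
            AP
              Adj: old
            N: photograph
The span 'the photograph built no old photograph' is the S node built by S → NP VP.
Its mother is the CP built by CP → C S.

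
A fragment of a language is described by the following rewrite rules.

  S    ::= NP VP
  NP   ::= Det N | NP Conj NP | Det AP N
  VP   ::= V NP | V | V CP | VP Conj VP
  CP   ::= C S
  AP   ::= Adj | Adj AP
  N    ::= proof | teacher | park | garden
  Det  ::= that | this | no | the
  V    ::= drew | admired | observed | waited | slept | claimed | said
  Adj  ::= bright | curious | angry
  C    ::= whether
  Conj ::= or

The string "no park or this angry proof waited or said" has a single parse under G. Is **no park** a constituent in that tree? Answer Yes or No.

[S [NP [NP [Det no] [N park]] [Conj or] [NP [Det this] [AP [Adj angry]] [N proof]]] [VP [VP [V waited]] [Conj or] [VP [V said]]]]
The words 'no park' are exhaustively dominated by a single NP node (built by NP → Det N), so they form a constituent.

Yes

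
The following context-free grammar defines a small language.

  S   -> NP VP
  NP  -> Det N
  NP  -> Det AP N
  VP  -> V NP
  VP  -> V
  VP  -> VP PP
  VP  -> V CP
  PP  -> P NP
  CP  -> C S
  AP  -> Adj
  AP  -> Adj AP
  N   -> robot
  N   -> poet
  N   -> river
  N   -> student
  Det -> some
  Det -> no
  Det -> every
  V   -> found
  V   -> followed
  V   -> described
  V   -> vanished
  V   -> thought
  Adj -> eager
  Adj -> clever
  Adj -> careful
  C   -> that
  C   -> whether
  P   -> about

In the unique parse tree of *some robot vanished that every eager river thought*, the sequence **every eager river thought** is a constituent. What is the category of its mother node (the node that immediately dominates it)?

S
  NP
    Det: some
    N: robot
  VP
    V: vanished
    CP
      C: that
      S
        NP
          Det: every
          AP
            Adj: eager
          N: river
        VP
          V: thought
The span 'every eager river thought' is the S node built by S → NP VP.
Its mother is the CP built by CP → C S.

CP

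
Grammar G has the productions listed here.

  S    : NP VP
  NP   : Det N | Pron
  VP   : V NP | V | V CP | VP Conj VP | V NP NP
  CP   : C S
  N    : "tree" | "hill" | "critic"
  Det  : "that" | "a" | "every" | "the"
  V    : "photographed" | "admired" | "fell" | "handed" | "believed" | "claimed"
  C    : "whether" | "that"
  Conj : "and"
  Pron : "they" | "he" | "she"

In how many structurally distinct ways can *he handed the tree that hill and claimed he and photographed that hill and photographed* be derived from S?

Two of the 5 distinct bracketings:
[S [NP [Pron he]] [VP [VP [V handed] [NP [Det the] [N tree]] [NP [Det that] [N hill]]] [Conj and] [VP [VP [V claimed] [NP [Pron he]]] [Conj and] [VP [VP [V photographed] [NP [Det that] [N hill]]] [Conj and] [VP [V photographed]]]]]]
[S [NP [Pron he]] [VP [VP [V handed] [NP [Det the] [N tree]] [NP [Det that] [N hill]]] [Conj and] [VP [VP [VP [V claimed] [NP [Pron he]]] [Conj and] [VP [V photographed] [NP [Det that] [N hill]]]] [Conj and] [VP [V photographed]]]]]
The trees differ in how a recursive rule is bracketed over the same span.

5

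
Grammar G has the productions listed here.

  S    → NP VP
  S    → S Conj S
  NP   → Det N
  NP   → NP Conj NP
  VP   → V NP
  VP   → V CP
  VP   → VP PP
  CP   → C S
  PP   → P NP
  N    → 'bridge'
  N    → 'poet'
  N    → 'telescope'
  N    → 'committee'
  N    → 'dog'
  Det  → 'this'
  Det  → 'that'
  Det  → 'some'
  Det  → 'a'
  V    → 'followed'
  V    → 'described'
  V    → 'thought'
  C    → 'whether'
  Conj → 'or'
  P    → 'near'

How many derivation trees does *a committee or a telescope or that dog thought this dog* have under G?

2

The two bracketings:
[S [NP [NP [Det a] [N committee]] [Conj or] [NP [NP [Det a] [N telescope]] [Conj or] [NP [Det that] [N dog]]]] [VP [V thought] [NP [Det this] [N dog]]]]
[S [NP [NP [NP [Det a] [N committee]] [Conj or] [NP [Det a] [N telescope]]] [Conj or] [NP [Det that] [N dog]]] [VP [V thought] [NP [Det this] [N dog]]]]
The trees differ in how a recursive rule is bracketed over the same span.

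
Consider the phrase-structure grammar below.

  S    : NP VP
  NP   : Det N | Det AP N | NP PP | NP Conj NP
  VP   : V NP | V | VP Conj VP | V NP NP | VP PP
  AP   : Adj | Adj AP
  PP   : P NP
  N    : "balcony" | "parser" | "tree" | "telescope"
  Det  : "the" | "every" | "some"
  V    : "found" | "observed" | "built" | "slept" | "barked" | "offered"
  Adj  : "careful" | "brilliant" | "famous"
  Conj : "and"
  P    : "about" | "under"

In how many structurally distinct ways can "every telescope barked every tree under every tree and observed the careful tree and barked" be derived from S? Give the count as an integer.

Two of the 4 distinct bracketings:
[S [NP [Det every] [N telescope]] [VP [VP [V barked] [NP [NP [Det every] [N tree]] [PP [P under] [NP [Det every] [N tree]]]]] [Conj and] [VP [VP [V observed] [NP [Det the] [AP [Adj careful]] [N tree]]] [Conj and] [VP [V barked]]]]]
[S [NP [Det every] [N telescope]] [VP [VP [VP [V barked] [NP [Det every] [N tree]]] [PP [P under] [NP [Det every] [N tree]]]] [Conj and] [VP [VP [V observed] [NP [Det the] [AP [Adj careful]] [N tree]]] [Conj and] [VP [V barked]]]]]
The difference turns on whether NP → NP PP is used at the relevant span, versus an alternative expansion of NP.

4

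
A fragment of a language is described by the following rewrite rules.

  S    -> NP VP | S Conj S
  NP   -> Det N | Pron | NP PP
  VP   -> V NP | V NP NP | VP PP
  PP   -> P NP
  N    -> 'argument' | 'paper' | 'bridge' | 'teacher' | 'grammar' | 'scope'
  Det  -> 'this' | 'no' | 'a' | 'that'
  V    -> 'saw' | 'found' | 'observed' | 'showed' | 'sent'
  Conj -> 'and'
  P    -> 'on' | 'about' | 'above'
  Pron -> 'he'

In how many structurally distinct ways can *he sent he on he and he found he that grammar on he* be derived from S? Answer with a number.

4

Two of the 4 distinct bracketings:
[S [S [NP [Pron he]] [VP [V sent] [NP [NP [Pron he]] [PP [P on] [NP [Pron he]]]]]] [Conj and] [S [NP [Pron he]] [VP [V found] [NP [Pron he]] [NP [NP [Det that] [N grammar]] [PP [P on] [NP [Pron he]]]]]]]
[S [S [NP [Pron he]] [VP [V sent] [NP [NP [Pron he]] [PP [P on] [NP [Pron he]]]]]] [Conj and] [S [NP [Pron he]] [VP [VP [V found] [NP [Pron he]] [NP [Det that] [N grammar]]] [PP [P on] [NP [Pron he]]]]]]
The difference turns on whether VP → VP PP is used at the relevant span, versus an alternative expansion of VP.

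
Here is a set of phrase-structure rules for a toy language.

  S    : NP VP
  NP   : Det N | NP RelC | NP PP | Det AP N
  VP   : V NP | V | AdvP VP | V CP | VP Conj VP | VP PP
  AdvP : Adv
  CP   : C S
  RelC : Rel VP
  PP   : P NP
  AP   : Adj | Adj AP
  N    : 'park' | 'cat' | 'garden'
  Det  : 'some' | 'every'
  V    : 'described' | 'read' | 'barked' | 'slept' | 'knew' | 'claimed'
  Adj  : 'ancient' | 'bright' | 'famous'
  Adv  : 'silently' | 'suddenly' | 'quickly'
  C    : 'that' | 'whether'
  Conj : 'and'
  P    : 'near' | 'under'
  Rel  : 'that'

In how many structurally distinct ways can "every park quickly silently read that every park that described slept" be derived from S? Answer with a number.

[S [NP [Det every] [N park]] [VP [AdvP [Adv quickly]] [VP [AdvP [Adv silently]] [VP [V read] [CP [C that] [S [NP [NP [Det every] [N park]] [RelC [Rel that] [VP [V described]]]] [VP [V slept]]]]]]]]
No rule offers an alternative attachment or grouping for any span, so this is the only derivation.

1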